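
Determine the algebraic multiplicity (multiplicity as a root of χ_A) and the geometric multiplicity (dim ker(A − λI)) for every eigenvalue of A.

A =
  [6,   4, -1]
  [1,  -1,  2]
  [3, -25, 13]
λ = 6: alg = 3, geom = 1

Step 1 — factor the characteristic polynomial to read off the algebraic multiplicities:
  χ_A(x) = (x - 6)^3

Step 2 — compute geometric multiplicities via the rank-nullity identity g(λ) = n − rank(A − λI):
  rank(A − (6)·I) = 2, so dim ker(A − (6)·I) = n − 2 = 1

Summary:
  λ = 6: algebraic multiplicity = 3, geometric multiplicity = 1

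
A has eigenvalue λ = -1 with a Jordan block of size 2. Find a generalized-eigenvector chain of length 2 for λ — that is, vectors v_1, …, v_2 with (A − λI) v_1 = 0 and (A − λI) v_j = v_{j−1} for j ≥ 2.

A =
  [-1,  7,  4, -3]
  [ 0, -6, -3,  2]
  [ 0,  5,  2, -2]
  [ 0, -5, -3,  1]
A Jordan chain for λ = -1 of length 2:
v_1 = (7, -5, 5, -5)ᵀ
v_2 = (0, 1, 0, 0)ᵀ

Let N = A − (-1)·I. We want v_2 with N^2 v_2 = 0 but N^1 v_2 ≠ 0; then v_{j-1} := N · v_j for j = 2, …, 2.

Pick v_2 = (0, 1, 0, 0)ᵀ.
Then v_1 = N · v_2 = (7, -5, 5, -5)ᵀ.

Sanity check: (A − (-1)·I) v_1 = (0, 0, 0, 0)ᵀ = 0. ✓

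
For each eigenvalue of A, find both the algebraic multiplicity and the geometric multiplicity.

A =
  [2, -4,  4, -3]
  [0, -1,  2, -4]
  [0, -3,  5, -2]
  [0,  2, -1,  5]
λ = 2: alg = 1, geom = 1; λ = 3: alg = 3, geom = 1

Step 1 — factor the characteristic polynomial to read off the algebraic multiplicities:
  χ_A(x) = (x - 3)^3*(x - 2)

Step 2 — compute geometric multiplicities via the rank-nullity identity g(λ) = n − rank(A − λI):
  rank(A − (2)·I) = 3, so dim ker(A − (2)·I) = n − 3 = 1
  rank(A − (3)·I) = 3, so dim ker(A − (3)·I) = n − 3 = 1

Summary:
  λ = 2: algebraic multiplicity = 1, geometric multiplicity = 1
  λ = 3: algebraic multiplicity = 3, geometric multiplicity = 1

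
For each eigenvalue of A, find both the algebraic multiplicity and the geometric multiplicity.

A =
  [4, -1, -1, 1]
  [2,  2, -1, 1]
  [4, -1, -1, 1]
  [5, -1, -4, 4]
λ = 0: alg = 1, geom = 1; λ = 3: alg = 3, geom = 1

Step 1 — factor the characteristic polynomial to read off the algebraic multiplicities:
  χ_A(x) = x*(x - 3)^3

Step 2 — compute geometric multiplicities via the rank-nullity identity g(λ) = n − rank(A − λI):
  rank(A − (0)·I) = 3, so dim ker(A − (0)·I) = n − 3 = 1
  rank(A − (3)·I) = 3, so dim ker(A − (3)·I) = n − 3 = 1

Summary:
  λ = 0: algebraic multiplicity = 1, geometric multiplicity = 1
  λ = 3: algebraic multiplicity = 3, geometric multiplicity = 1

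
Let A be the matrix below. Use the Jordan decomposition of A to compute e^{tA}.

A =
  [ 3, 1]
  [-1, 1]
e^{tA} =
  [t*exp(2*t) + exp(2*t), t*exp(2*t)]
  [-t*exp(2*t), -t*exp(2*t) + exp(2*t)]

Strategy: write A = P · J · P⁻¹ where J is a Jordan canonical form, so e^{tA} = P · e^{tJ} · P⁻¹, and e^{tJ} can be computed block-by-block.

A has Jordan form
J =
  [2, 1]
  [0, 2]
(up to reordering of blocks).

Per-block formulas:
  For a 2×2 Jordan block J_2(2): exp(t · J_2(2)) = e^(2t)·(I + t·N), where N is the 2×2 nilpotent shift.

After assembling e^{tJ} and conjugating by P, we get:

e^{tA} =
  [t*exp(2*t) + exp(2*t), t*exp(2*t)]
  [-t*exp(2*t), -t*exp(2*t) + exp(2*t)]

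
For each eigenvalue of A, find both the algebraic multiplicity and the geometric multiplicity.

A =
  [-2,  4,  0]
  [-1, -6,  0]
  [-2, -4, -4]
λ = -4: alg = 3, geom = 2

Step 1 — factor the characteristic polynomial to read off the algebraic multiplicities:
  χ_A(x) = (x + 4)^3

Step 2 — compute geometric multiplicities via the rank-nullity identity g(λ) = n − rank(A − λI):
  rank(A − (-4)·I) = 1, so dim ker(A − (-4)·I) = n − 1 = 2

Summary:
  λ = -4: algebraic multiplicity = 3, geometric multiplicity = 2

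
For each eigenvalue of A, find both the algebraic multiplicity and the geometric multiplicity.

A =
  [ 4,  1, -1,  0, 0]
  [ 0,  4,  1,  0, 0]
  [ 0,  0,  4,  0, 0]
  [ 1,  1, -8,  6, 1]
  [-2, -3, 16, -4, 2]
λ = 4: alg = 5, geom = 2

Step 1 — factor the characteristic polynomial to read off the algebraic multiplicities:
  χ_A(x) = (x - 4)^5

Step 2 — compute geometric multiplicities via the rank-nullity identity g(λ) = n − rank(A − λI):
  rank(A − (4)·I) = 3, so dim ker(A − (4)·I) = n − 3 = 2

Summary:
  λ = 4: algebraic multiplicity = 5, geometric multiplicity = 2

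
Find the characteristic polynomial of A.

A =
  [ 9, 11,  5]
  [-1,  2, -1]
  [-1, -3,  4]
x^3 - 15*x^2 + 75*x - 125

Expanding det(x·I − A) (e.g. by cofactor expansion or by noting that A is similar to its Jordan form J, which has the same characteristic polynomial as A) gives
  χ_A(x) = x^3 - 15*x^2 + 75*x - 125
which factors as (x - 5)^3. The eigenvalues (with algebraic multiplicities) are λ = 5 with multiplicity 3.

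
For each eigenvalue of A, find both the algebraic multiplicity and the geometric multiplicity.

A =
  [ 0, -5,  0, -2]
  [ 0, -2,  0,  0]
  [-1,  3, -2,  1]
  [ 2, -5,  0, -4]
λ = -2: alg = 4, geom = 2

Step 1 — factor the characteristic polynomial to read off the algebraic multiplicities:
  χ_A(x) = (x + 2)^4

Step 2 — compute geometric multiplicities via the rank-nullity identity g(λ) = n − rank(A − λI):
  rank(A − (-2)·I) = 2, so dim ker(A − (-2)·I) = n − 2 = 2

Summary:
  λ = -2: algebraic multiplicity = 4, geometric multiplicity = 2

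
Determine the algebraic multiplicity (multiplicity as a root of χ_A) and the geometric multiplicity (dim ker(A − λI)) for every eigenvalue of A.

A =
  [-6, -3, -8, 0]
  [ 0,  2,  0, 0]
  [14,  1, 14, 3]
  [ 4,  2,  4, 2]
λ = 2: alg = 2, geom = 1; λ = 4: alg = 2, geom = 1

Step 1 — factor the characteristic polynomial to read off the algebraic multiplicities:
  χ_A(x) = (x - 4)^2*(x - 2)^2

Step 2 — compute geometric multiplicities via the rank-nullity identity g(λ) = n − rank(A − λI):
  rank(A − (2)·I) = 3, so dim ker(A − (2)·I) = n − 3 = 1
  rank(A − (4)·I) = 3, so dim ker(A − (4)·I) = n − 3 = 1

Summary:
  λ = 2: algebraic multiplicity = 2, geometric multiplicity = 1
  λ = 4: algebraic multiplicity = 2, geometric multiplicity = 1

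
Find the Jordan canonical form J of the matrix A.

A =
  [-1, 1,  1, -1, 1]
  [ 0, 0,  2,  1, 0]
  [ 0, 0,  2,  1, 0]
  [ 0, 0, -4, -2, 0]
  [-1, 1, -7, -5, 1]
J_2(0) ⊕ J_2(0) ⊕ J_1(0)

The characteristic polynomial is
  det(x·I − A) = x^5

Eigenvalues and multiplicities (the geometric multiplicity of λ is n − rank(A − λI), which equals the number of Jordan blocks for λ):
  λ = 0: algebraic multiplicity = 5, geometric multiplicity = 3

Determining the block sizes for each eigenvalue:
  λ = 0: with am = 5 and gm = 3, the partition is not yet determined (e.g. several partitions of 5 into 3 parts exist). Let N = A − (0)·I. Computing rank(N^1) = 2, rank(N^2) = 0; the number of blocks of size ≥ j is rank(N^{j−1}) − rank(N^j), giving [3, 2]. So we have 2 block(s) of size 2, 1 block(s) of size 1 → block sizes [2, 2, 1]

Assembling the blocks gives a Jordan form
J =
  [0, 1, 0, 0, 0]
  [0, 0, 0, 0, 0]
  [0, 0, 0, 1, 0]
  [0, 0, 0, 0, 0]
  [0, 0, 0, 0, 0]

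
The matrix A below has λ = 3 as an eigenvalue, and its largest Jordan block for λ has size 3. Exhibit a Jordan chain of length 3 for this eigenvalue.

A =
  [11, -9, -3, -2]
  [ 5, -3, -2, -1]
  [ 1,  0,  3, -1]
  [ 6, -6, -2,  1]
A Jordan chain for λ = 3 of length 3:
v_1 = (4, 2, 2, 4)ᵀ
v_2 = (8, 5, 1, 6)ᵀ
v_3 = (1, 0, 0, 0)ᵀ

Let N = A − (3)·I. We want v_3 with N^3 v_3 = 0 but N^2 v_3 ≠ 0; then v_{j-1} := N · v_j for j = 3, …, 2.

Pick v_3 = (1, 0, 0, 0)ᵀ.
Then v_2 = N · v_3 = (8, 5, 1, 6)ᵀ.
Then v_1 = N · v_2 = (4, 2, 2, 4)ᵀ.

Sanity check: (A − (3)·I) v_1 = (0, 0, 0, 0)ᵀ = 0. ✓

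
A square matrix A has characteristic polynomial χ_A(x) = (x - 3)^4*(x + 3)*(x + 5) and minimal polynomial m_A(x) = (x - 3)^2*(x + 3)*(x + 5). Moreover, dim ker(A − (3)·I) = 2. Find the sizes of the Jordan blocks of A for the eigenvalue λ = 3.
Block sizes for λ = 3: [2, 2]

Step 1 — from the characteristic polynomial, algebraic multiplicity of λ = 3 is 4. From dim ker(A − (3)·I) = 2, there are exactly 2 Jordan blocks for λ = 3.
Step 2 — from the minimal polynomial, the factor (x − 3)^2 tells us the largest block for λ = 3 has size 2.
Step 3 — with total size 4, 2 blocks, and largest block 2, the block sizes (in nonincreasing order) are [2, 2].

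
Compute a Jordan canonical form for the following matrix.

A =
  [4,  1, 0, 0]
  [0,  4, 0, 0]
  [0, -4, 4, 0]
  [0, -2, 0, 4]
J_2(4) ⊕ J_1(4) ⊕ J_1(4)

The characteristic polynomial is
  det(x·I − A) = x^4 - 16*x^3 + 96*x^2 - 256*x + 256 = (x - 4)^4

Eigenvalues and multiplicities (the geometric multiplicity of λ is n − rank(A − λI), which equals the number of Jordan blocks for λ):
  λ = 4: algebraic multiplicity = 4, geometric multiplicity = 3

Determining the block sizes for each eigenvalue:
  λ = 4: 3 blocks summing to 4 forces exactly one block of size 2 and the rest size 1 → block sizes [2, 1, 1]

Assembling the blocks gives a Jordan form
J =
  [4, 1, 0, 0]
  [0, 4, 0, 0]
  [0, 0, 4, 0]
  [0, 0, 0, 4]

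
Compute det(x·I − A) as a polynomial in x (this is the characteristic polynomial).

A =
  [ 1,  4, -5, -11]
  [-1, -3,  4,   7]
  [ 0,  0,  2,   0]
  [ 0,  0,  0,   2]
x^4 - 2*x^3 - 3*x^2 + 4*x + 4

Expanding det(x·I − A) (e.g. by cofactor expansion or by noting that A is similar to its Jordan form J, which has the same characteristic polynomial as A) gives
  χ_A(x) = x^4 - 2*x^3 - 3*x^2 + 4*x + 4
which factors as (x - 2)^2*(x + 1)^2. The eigenvalues (with algebraic multiplicities) are λ = -1 with multiplicity 2, λ = 2 with multiplicity 2.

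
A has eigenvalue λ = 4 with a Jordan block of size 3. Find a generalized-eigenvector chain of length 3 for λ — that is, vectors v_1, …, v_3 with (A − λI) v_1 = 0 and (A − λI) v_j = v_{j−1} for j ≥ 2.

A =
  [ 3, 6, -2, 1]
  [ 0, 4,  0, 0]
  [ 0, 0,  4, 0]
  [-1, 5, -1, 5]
A Jordan chain for λ = 4 of length 3:
v_1 = (-1, 0, 0, -1)ᵀ
v_2 = (6, 0, 0, 5)ᵀ
v_3 = (0, 1, 0, 0)ᵀ

Let N = A − (4)·I. We want v_3 with N^3 v_3 = 0 but N^2 v_3 ≠ 0; then v_{j-1} := N · v_j for j = 3, …, 2.

Pick v_3 = (0, 1, 0, 0)ᵀ.
Then v_2 = N · v_3 = (6, 0, 0, 5)ᵀ.
Then v_1 = N · v_2 = (-1, 0, 0, -1)ᵀ.

Sanity check: (A − (4)·I) v_1 = (0, 0, 0, 0)ᵀ = 0. ✓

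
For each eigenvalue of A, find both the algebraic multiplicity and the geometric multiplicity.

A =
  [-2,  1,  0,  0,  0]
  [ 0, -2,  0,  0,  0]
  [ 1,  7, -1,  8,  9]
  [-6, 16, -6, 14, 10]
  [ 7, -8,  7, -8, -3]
λ = -2: alg = 3, geom = 2; λ = 6: alg = 2, geom = 1

Step 1 — factor the characteristic polynomial to read off the algebraic multiplicities:
  χ_A(x) = (x - 6)^2*(x + 2)^3

Step 2 — compute geometric multiplicities via the rank-nullity identity g(λ) = n − rank(A − λI):
  rank(A − (-2)·I) = 3, so dim ker(A − (-2)·I) = n − 3 = 2
  rank(A − (6)·I) = 4, so dim ker(A − (6)·I) = n − 4 = 1

Summary:
  λ = -2: algebraic multiplicity = 3, geometric multiplicity = 2
  λ = 6: algebraic multiplicity = 2, geometric multiplicity = 1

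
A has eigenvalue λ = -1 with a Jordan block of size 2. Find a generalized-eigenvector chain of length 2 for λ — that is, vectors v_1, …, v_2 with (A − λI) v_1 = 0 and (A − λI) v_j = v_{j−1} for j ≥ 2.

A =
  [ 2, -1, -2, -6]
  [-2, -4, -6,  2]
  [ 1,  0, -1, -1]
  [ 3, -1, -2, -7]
A Jordan chain for λ = -1 of length 2:
v_1 = (0, -2, 1, 0)ᵀ
v_2 = (2, 0, 0, 1)ᵀ

Let N = A − (-1)·I. We want v_2 with N^2 v_2 = 0 but N^1 v_2 ≠ 0; then v_{j-1} := N · v_j for j = 2, …, 2.

Pick v_2 = (2, 0, 0, 1)ᵀ.
Then v_1 = N · v_2 = (0, -2, 1, 0)ᵀ.

Sanity check: (A − (-1)·I) v_1 = (0, 0, 0, 0)ᵀ = 0. ✓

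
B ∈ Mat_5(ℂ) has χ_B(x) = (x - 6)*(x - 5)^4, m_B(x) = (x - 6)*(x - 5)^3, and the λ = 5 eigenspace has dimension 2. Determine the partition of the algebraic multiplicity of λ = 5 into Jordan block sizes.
Block sizes for λ = 5: [3, 1]

Step 1 — from the characteristic polynomial, algebraic multiplicity of λ = 5 is 4. From dim ker(B − (5)·I) = 2, there are exactly 2 Jordan blocks for λ = 5.
Step 2 — from the minimal polynomial, the factor (x − 5)^3 tells us the largest block for λ = 5 has size 3.
Step 3 — with total size 4, 2 blocks, and largest block 3, the block sizes (in nonincreasing order) are [3, 1].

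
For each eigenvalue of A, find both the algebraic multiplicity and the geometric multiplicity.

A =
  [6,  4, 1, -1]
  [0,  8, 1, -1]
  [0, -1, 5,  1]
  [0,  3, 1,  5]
λ = 6: alg = 4, geom = 2

Step 1 — factor the characteristic polynomial to read off the algebraic multiplicities:
  χ_A(x) = (x - 6)^4

Step 2 — compute geometric multiplicities via the rank-nullity identity g(λ) = n − rank(A − λI):
  rank(A − (6)·I) = 2, so dim ker(A − (6)·I) = n − 2 = 2

Summary:
  λ = 6: algebraic multiplicity = 4, geometric multiplicity = 2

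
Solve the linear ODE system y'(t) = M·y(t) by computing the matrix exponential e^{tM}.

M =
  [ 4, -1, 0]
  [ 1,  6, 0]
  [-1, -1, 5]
e^{tM} =
  [-t*exp(5*t) + exp(5*t), -t*exp(5*t), 0]
  [t*exp(5*t), t*exp(5*t) + exp(5*t), 0]
  [-t*exp(5*t), -t*exp(5*t), exp(5*t)]

Strategy: write M = P · J · P⁻¹ where J is a Jordan canonical form, so e^{tM} = P · e^{tJ} · P⁻¹, and e^{tJ} can be computed block-by-block.

M has Jordan form
J =
  [5, 1, 0]
  [0, 5, 0]
  [0, 0, 5]
(up to reordering of blocks).

Per-block formulas:
  For a 2×2 Jordan block J_2(5): exp(t · J_2(5)) = e^(5t)·(I + t·N), where N is the 2×2 nilpotent shift.
  For a 1×1 block at λ = 5: exp(t · [5]) = [e^(5t)].

After assembling e^{tJ} and conjugating by P, we get:

e^{tM} =
  [-t*exp(5*t) + exp(5*t), -t*exp(5*t), 0]
  [t*exp(5*t), t*exp(5*t) + exp(5*t), 0]
  [-t*exp(5*t), -t*exp(5*t), exp(5*t)]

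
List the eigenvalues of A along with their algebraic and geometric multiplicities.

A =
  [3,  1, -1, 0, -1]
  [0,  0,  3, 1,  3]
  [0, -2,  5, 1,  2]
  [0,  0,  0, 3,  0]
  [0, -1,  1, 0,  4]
λ = 3: alg = 5, geom = 3

Step 1 — factor the characteristic polynomial to read off the algebraic multiplicities:
  χ_A(x) = (x - 3)^5

Step 2 — compute geometric multiplicities via the rank-nullity identity g(λ) = n − rank(A − λI):
  rank(A − (3)·I) = 2, so dim ker(A − (3)·I) = n − 2 = 3

Summary:
  λ = 3: algebraic multiplicity = 5, geometric multiplicity = 3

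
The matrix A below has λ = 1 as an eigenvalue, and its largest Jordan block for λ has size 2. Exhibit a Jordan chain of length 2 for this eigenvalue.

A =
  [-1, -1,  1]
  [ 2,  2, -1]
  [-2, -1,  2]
A Jordan chain for λ = 1 of length 2:
v_1 = (-2, 2, -2)ᵀ
v_2 = (1, 0, 0)ᵀ

Let N = A − (1)·I. We want v_2 with N^2 v_2 = 0 but N^1 v_2 ≠ 0; then v_{j-1} := N · v_j for j = 2, …, 2.

Pick v_2 = (1, 0, 0)ᵀ.
Then v_1 = N · v_2 = (-2, 2, -2)ᵀ.

Sanity check: (A − (1)·I) v_1 = (0, 0, 0)ᵀ = 0. ✓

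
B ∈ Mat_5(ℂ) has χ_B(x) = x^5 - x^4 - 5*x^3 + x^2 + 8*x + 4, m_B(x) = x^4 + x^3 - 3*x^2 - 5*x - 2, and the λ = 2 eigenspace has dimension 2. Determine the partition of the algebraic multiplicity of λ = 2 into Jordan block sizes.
Block sizes for λ = 2: [1, 1]

Step 1 — from the characteristic polynomial, algebraic multiplicity of λ = 2 is 2. From dim ker(B − (2)·I) = 2, there are exactly 2 Jordan blocks for λ = 2.
Step 2 — from the minimal polynomial, the factor (x − 2) tells us the largest block for λ = 2 has size 1.
Step 3 — with total size 2, 2 blocks, and largest block 1, the block sizes (in nonincreasing order) are [1, 1].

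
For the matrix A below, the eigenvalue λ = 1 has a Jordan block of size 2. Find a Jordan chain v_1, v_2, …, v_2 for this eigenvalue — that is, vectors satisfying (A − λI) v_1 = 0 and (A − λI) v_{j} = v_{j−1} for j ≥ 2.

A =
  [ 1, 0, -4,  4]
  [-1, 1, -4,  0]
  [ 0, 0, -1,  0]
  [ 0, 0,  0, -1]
A Jordan chain for λ = 1 of length 2:
v_1 = (0, -1, 0, 0)ᵀ
v_2 = (1, 0, 0, 0)ᵀ

Let N = A − (1)·I. We want v_2 with N^2 v_2 = 0 but N^1 v_2 ≠ 0; then v_{j-1} := N · v_j for j = 2, …, 2.

Pick v_2 = (1, 0, 0, 0)ᵀ.
Then v_1 = N · v_2 = (0, -1, 0, 0)ᵀ.

Sanity check: (A − (1)·I) v_1 = (0, 0, 0, 0)ᵀ = 0. ✓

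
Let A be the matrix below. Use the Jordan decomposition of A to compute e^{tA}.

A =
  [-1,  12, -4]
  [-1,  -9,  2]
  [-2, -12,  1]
e^{tA} =
  [2*t*exp(-3*t) + exp(-3*t), 12*t*exp(-3*t), -4*t*exp(-3*t)]
  [-t*exp(-3*t), -6*t*exp(-3*t) + exp(-3*t), 2*t*exp(-3*t)]
  [-2*t*exp(-3*t), -12*t*exp(-3*t), 4*t*exp(-3*t) + exp(-3*t)]

Strategy: write A = P · J · P⁻¹ where J is a Jordan canonical form, so e^{tA} = P · e^{tJ} · P⁻¹, and e^{tJ} can be computed block-by-block.

A has Jordan form
J =
  [-3,  1,  0]
  [ 0, -3,  0]
  [ 0,  0, -3]
(up to reordering of blocks).

Per-block formulas:
  For a 1×1 block at λ = -3: exp(t · [-3]) = [e^(-3t)].
  For a 2×2 Jordan block J_2(-3): exp(t · J_2(-3)) = e^(-3t)·(I + t·N), where N is the 2×2 nilpotent shift.

After assembling e^{tJ} and conjugating by P, we get:

e^{tA} =
  [2*t*exp(-3*t) + exp(-3*t), 12*t*exp(-3*t), -4*t*exp(-3*t)]
  [-t*exp(-3*t), -6*t*exp(-3*t) + exp(-3*t), 2*t*exp(-3*t)]
  [-2*t*exp(-3*t), -12*t*exp(-3*t), 4*t*exp(-3*t) + exp(-3*t)]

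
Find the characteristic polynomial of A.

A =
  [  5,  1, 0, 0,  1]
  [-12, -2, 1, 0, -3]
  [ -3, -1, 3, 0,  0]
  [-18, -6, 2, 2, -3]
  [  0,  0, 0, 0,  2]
x^5 - 10*x^4 + 40*x^3 - 80*x^2 + 80*x - 32

Expanding det(x·I − A) (e.g. by cofactor expansion or by noting that A is similar to its Jordan form J, which has the same characteristic polynomial as A) gives
  χ_A(x) = x^5 - 10*x^4 + 40*x^3 - 80*x^2 + 80*x - 32
which factors as (x - 2)^5. The eigenvalues (with algebraic multiplicities) are λ = 2 with multiplicity 5.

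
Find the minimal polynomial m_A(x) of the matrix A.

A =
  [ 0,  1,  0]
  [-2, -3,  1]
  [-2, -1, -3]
x^3 + 6*x^2 + 12*x + 8

The characteristic polynomial is χ_A(x) = (x + 2)^3, so the eigenvalues are known. The minimal polynomial is
  m_A(x) = Π_λ (x − λ)^{k_λ}
where k_λ is the size of the *largest* Jordan block for λ (equivalently, the smallest k with (A − λI)^k v = 0 for every generalised eigenvector v of λ).

  λ = -2: largest Jordan block has size 3, contributing (x + 2)^3

So m_A(x) = (x + 2)^3 = x^3 + 6*x^2 + 12*x + 8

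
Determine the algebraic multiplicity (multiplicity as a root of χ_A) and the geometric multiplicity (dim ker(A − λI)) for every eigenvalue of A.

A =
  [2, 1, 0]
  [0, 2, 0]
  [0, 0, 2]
λ = 2: alg = 3, geom = 2

Step 1 — factor the characteristic polynomial to read off the algebraic multiplicities:
  χ_A(x) = (x - 2)^3

Step 2 — compute geometric multiplicities via the rank-nullity identity g(λ) = n − rank(A − λI):
  rank(A − (2)·I) = 1, so dim ker(A − (2)·I) = n − 1 = 2

Summary:
  λ = 2: algebraic multiplicity = 3, geometric multiplicity = 2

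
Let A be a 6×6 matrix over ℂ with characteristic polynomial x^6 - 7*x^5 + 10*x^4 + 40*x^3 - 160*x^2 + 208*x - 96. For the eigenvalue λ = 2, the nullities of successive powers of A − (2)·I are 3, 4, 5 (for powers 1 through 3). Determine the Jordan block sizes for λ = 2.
Block sizes for λ = 2: [3, 1, 1]

From the dimensions of kernels of powers, the number of Jordan blocks of size at least j is d_j − d_{j−1} where d_j = dim ker(N^j) (with d_0 = 0). Computing the differences gives [3, 1, 1].
The number of blocks of size exactly k is (#blocks of size ≥ k) − (#blocks of size ≥ k + 1), so the partition is: 2 block(s) of size 1, 1 block(s) of size 3.
In nonincreasing order the block sizes are [3, 1, 1].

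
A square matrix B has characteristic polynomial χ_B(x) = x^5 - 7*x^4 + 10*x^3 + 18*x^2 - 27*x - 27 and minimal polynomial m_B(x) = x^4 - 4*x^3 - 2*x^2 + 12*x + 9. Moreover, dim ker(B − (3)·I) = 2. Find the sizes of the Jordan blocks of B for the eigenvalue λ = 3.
Block sizes for λ = 3: [2, 1]

Step 1 — from the characteristic polynomial, algebraic multiplicity of λ = 3 is 3. From dim ker(B − (3)·I) = 2, there are exactly 2 Jordan blocks for λ = 3.
Step 2 — from the minimal polynomial, the factor (x − 3)^2 tells us the largest block for λ = 3 has size 2.
Step 3 — with total size 3, 2 blocks, and largest block 2, the block sizes (in nonincreasing order) are [2, 1].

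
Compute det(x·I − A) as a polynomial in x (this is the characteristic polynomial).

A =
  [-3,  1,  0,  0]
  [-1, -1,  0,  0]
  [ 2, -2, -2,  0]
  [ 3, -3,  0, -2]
x^4 + 8*x^3 + 24*x^2 + 32*x + 16

Expanding det(x·I − A) (e.g. by cofactor expansion or by noting that A is similar to its Jordan form J, which has the same characteristic polynomial as A) gives
  χ_A(x) = x^4 + 8*x^3 + 24*x^2 + 32*x + 16
which factors as (x + 2)^4. The eigenvalues (with algebraic multiplicities) are λ = -2 with multiplicity 4.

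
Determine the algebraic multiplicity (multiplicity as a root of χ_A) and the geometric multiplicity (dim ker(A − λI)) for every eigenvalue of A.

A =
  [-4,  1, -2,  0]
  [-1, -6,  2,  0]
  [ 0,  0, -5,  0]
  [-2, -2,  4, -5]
λ = -5: alg = 4, geom = 3

Step 1 — factor the characteristic polynomial to read off the algebraic multiplicities:
  χ_A(x) = (x + 5)^4

Step 2 — compute geometric multiplicities via the rank-nullity identity g(λ) = n − rank(A − λI):
  rank(A − (-5)·I) = 1, so dim ker(A − (-5)·I) = n − 1 = 3

Summary:
  λ = -5: algebraic multiplicity = 4, geometric multiplicity = 3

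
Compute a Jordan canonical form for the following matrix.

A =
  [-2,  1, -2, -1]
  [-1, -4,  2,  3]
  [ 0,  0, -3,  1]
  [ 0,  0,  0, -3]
J_2(-3) ⊕ J_2(-3)

The characteristic polynomial is
  det(x·I − A) = x^4 + 12*x^3 + 54*x^2 + 108*x + 81 = (x + 3)^4

Eigenvalues and multiplicities (the geometric multiplicity of λ is n − rank(A − λI), which equals the number of Jordan blocks for λ):
  λ = -3: algebraic multiplicity = 4, geometric multiplicity = 2

Determining the block sizes for each eigenvalue:
  λ = -3: with am = 4 and gm = 2, the partition is not yet determined (e.g. several partitions of 4 into 2 parts exist). Let N = A − (-3)·I. Computing rank(N^1) = 2, rank(N^2) = 0; the number of blocks of size ≥ j is rank(N^{j−1}) − rank(N^j), giving [2, 2]. So we have 2 block(s) of size 2 → block sizes [2, 2]

Assembling the blocks gives a Jordan form
J =
  [-3,  1,  0,  0]
  [ 0, -3,  0,  0]
  [ 0,  0, -3,  1]
  [ 0,  0,  0, -3]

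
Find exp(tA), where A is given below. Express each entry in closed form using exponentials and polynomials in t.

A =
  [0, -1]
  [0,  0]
e^{tA} =
  [1, -t]
  [0, 1]

Strategy: write A = P · J · P⁻¹ where J is a Jordan canonical form, so e^{tA} = P · e^{tJ} · P⁻¹, and e^{tJ} can be computed block-by-block.

A has Jordan form
J =
  [0, 1]
  [0, 0]
(up to reordering of blocks).

Per-block formulas:
  For a 2×2 Jordan block J_2(0): exp(t · J_2(0)) = e^(0t)·(I + t·N), where N is the 2×2 nilpotent shift.

After assembling e^{tJ} and conjugating by P, we get:

e^{tA} =
  [1, -t]
  [0, 1]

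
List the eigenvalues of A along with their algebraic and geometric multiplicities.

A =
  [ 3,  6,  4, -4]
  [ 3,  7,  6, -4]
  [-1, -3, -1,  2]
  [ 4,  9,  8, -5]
λ = 1: alg = 4, geom = 2

Step 1 — factor the characteristic polynomial to read off the algebraic multiplicities:
  χ_A(x) = (x - 1)^4

Step 2 — compute geometric multiplicities via the rank-nullity identity g(λ) = n − rank(A − λI):
  rank(A − (1)·I) = 2, so dim ker(A − (1)·I) = n − 2 = 2

Summary:
  λ = 1: algebraic multiplicity = 4, geometric multiplicity = 2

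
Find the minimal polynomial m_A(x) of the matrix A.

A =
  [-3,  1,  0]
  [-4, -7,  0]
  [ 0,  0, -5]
x^2 + 10*x + 25

The characteristic polynomial is χ_A(x) = (x + 5)^3, so the eigenvalues are known. The minimal polynomial is
  m_A(x) = Π_λ (x − λ)^{k_λ}
where k_λ is the size of the *largest* Jordan block for λ (equivalently, the smallest k with (A − λI)^k v = 0 for every generalised eigenvector v of λ).

  λ = -5: largest Jordan block has size 2, contributing (x + 5)^2

So m_A(x) = (x + 5)^2 = x^2 + 10*x + 25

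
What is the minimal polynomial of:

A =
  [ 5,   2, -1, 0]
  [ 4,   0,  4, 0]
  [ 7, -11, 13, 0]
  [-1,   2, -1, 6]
x^3 - 18*x^2 + 108*x - 216

The characteristic polynomial is χ_A(x) = (x - 6)^4, so the eigenvalues are known. The minimal polynomial is
  m_A(x) = Π_λ (x − λ)^{k_λ}
where k_λ is the size of the *largest* Jordan block for λ (equivalently, the smallest k with (A − λI)^k v = 0 for every generalised eigenvector v of λ).

  λ = 6: largest Jordan block has size 3, contributing (x − 6)^3

So m_A(x) = (x - 6)^3 = x^3 - 18*x^2 + 108*x - 216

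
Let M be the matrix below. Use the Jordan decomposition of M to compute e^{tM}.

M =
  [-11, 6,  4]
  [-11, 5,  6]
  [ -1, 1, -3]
e^{tM} =
  [-3*t^2*exp(-3*t) - 8*t*exp(-3*t) + exp(-3*t), 2*t^2*exp(-3*t) + 6*t*exp(-3*t), 2*t^2*exp(-3*t) + 4*t*exp(-3*t)]
  [-3*t^2*exp(-3*t) - 11*t*exp(-3*t), 2*t^2*exp(-3*t) + 8*t*exp(-3*t) + exp(-3*t), 2*t^2*exp(-3*t) + 6*t*exp(-3*t)]
  [-3*t^2*exp(-3*t)/2 - t*exp(-3*t), t^2*exp(-3*t) + t*exp(-3*t), t^2*exp(-3*t) + exp(-3*t)]

Strategy: write M = P · J · P⁻¹ where J is a Jordan canonical form, so e^{tM} = P · e^{tJ} · P⁻¹, and e^{tJ} can be computed block-by-block.

M has Jordan form
J =
  [-3,  1,  0]
  [ 0, -3,  1]
  [ 0,  0, -3]
(up to reordering of blocks).

Per-block formulas:
  For a 3×3 Jordan block J_3(-3): exp(t · J_3(-3)) = e^(-3t)·(I + t·N + (t^2/2)·N^2), where N is the 3×3 nilpotent shift.

After assembling e^{tJ} and conjugating by P, we get:

e^{tM} =
  [-3*t^2*exp(-3*t) - 8*t*exp(-3*t) + exp(-3*t), 2*t^2*exp(-3*t) + 6*t*exp(-3*t), 2*t^2*exp(-3*t) + 4*t*exp(-3*t)]
  [-3*t^2*exp(-3*t) - 11*t*exp(-3*t), 2*t^2*exp(-3*t) + 8*t*exp(-3*t) + exp(-3*t), 2*t^2*exp(-3*t) + 6*t*exp(-3*t)]
  [-3*t^2*exp(-3*t)/2 - t*exp(-3*t), t^2*exp(-3*t) + t*exp(-3*t), t^2*exp(-3*t) + exp(-3*t)]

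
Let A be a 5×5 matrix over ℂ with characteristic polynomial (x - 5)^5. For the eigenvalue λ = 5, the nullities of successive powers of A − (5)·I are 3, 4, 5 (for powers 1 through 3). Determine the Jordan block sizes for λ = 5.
Block sizes for λ = 5: [3, 1, 1]

From the dimensions of kernels of powers, the number of Jordan blocks of size at least j is d_j − d_{j−1} where d_j = dim ker(N^j) (with d_0 = 0). Computing the differences gives [3, 1, 1].
The number of blocks of size exactly k is (#blocks of size ≥ k) − (#blocks of size ≥ k + 1), so the partition is: 2 block(s) of size 1, 1 block(s) of size 3.
In nonincreasing order the block sizes are [3, 1, 1].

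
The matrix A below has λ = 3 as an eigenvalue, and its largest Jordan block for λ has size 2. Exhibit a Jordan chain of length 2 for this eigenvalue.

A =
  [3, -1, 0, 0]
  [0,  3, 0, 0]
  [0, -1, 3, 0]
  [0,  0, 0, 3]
A Jordan chain for λ = 3 of length 2:
v_1 = (-1, 0, -1, 0)ᵀ
v_2 = (0, 1, 0, 0)ᵀ

Let N = A − (3)·I. We want v_2 with N^2 v_2 = 0 but N^1 v_2 ≠ 0; then v_{j-1} := N · v_j for j = 2, …, 2.

Pick v_2 = (0, 1, 0, 0)ᵀ.
Then v_1 = N · v_2 = (-1, 0, -1, 0)ᵀ.

Sanity check: (A − (3)·I) v_1 = (0, 0, 0, 0)ᵀ = 0. ✓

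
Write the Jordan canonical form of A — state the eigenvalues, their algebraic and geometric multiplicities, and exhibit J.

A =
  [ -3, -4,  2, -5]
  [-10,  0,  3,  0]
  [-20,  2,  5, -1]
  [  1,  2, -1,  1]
J_3(-1) ⊕ J_1(6)

The characteristic polynomial is
  det(x·I − A) = x^4 - 3*x^3 - 15*x^2 - 17*x - 6 = (x - 6)*(x + 1)^3

Eigenvalues and multiplicities (the geometric multiplicity of λ is n − rank(A − λI), which equals the number of Jordan blocks for λ):
  λ = -1: algebraic multiplicity = 3, geometric multiplicity = 1
  λ = 6: algebraic multiplicity = 1, geometric multiplicity = 1

Determining the block sizes for each eigenvalue:
  λ = -1: one block (gm = 1), so the single block has size am = 3 → block sizes [3]
  λ = 6: one block (gm = 1), so the single block has size am = 1 → block sizes [1]

Assembling the blocks gives a Jordan form
J =
  [-1,  1,  0, 0]
  [ 0, -1,  1, 0]
  [ 0,  0, -1, 0]
  [ 0,  0,  0, 6]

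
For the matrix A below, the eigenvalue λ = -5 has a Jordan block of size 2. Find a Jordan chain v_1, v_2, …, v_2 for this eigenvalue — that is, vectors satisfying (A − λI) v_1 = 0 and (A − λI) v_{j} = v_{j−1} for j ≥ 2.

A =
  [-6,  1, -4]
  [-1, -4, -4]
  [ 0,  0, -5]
A Jordan chain for λ = -5 of length 2:
v_1 = (-1, -1, 0)ᵀ
v_2 = (1, 0, 0)ᵀ

Let N = A − (-5)·I. We want v_2 with N^2 v_2 = 0 but N^1 v_2 ≠ 0; then v_{j-1} := N · v_j for j = 2, …, 2.

Pick v_2 = (1, 0, 0)ᵀ.
Then v_1 = N · v_2 = (-1, -1, 0)ᵀ.

Sanity check: (A − (-5)·I) v_1 = (0, 0, 0)ᵀ = 0. ✓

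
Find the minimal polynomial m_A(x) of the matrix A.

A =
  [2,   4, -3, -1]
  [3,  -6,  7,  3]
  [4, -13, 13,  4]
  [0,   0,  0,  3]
x^3 - 9*x^2 + 27*x - 27

The characteristic polynomial is χ_A(x) = (x - 3)^4, so the eigenvalues are known. The minimal polynomial is
  m_A(x) = Π_λ (x − λ)^{k_λ}
where k_λ is the size of the *largest* Jordan block for λ (equivalently, the smallest k with (A − λI)^k v = 0 for every generalised eigenvector v of λ).

  λ = 3: largest Jordan block has size 3, contributing (x − 3)^3

So m_A(x) = (x - 3)^3 = x^3 - 9*x^2 + 27*x - 27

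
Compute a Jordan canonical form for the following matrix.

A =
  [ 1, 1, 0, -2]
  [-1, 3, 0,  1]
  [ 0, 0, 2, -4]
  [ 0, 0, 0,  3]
J_2(2) ⊕ J_1(2) ⊕ J_1(3)

The characteristic polynomial is
  det(x·I − A) = x^4 - 9*x^3 + 30*x^2 - 44*x + 24 = (x - 3)*(x - 2)^3

Eigenvalues and multiplicities (the geometric multiplicity of λ is n − rank(A − λI), which equals the number of Jordan blocks for λ):
  λ = 2: algebraic multiplicity = 3, geometric multiplicity = 2
  λ = 3: algebraic multiplicity = 1, geometric multiplicity = 1

Determining the block sizes for each eigenvalue:
  λ = 2: 2 blocks summing to 3 forces exactly one block of size 2 and the rest size 1 → block sizes [2, 1]
  λ = 3: one block (gm = 1), so the single block has size am = 1 → block sizes [1]

Assembling the blocks gives a Jordan form
J =
  [2, 1, 0, 0]
  [0, 2, 0, 0]
  [0, 0, 2, 0]
  [0, 0, 0, 3]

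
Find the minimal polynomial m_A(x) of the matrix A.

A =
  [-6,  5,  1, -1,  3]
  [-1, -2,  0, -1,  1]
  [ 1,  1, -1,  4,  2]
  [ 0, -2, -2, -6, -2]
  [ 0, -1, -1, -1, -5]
x^2 + 8*x + 16

The characteristic polynomial is χ_A(x) = (x + 4)^5, so the eigenvalues are known. The minimal polynomial is
  m_A(x) = Π_λ (x − λ)^{k_λ}
where k_λ is the size of the *largest* Jordan block for λ (equivalently, the smallest k with (A − λI)^k v = 0 for every generalised eigenvector v of λ).

  λ = -4: largest Jordan block has size 2, contributing (x + 4)^2

So m_A(x) = (x + 4)^2 = x^2 + 8*x + 16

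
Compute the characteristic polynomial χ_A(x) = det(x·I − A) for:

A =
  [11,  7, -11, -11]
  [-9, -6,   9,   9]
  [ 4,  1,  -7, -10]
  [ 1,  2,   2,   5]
x^4 - 3*x^3

Expanding det(x·I − A) (e.g. by cofactor expansion or by noting that A is similar to its Jordan form J, which has the same characteristic polynomial as A) gives
  χ_A(x) = x^4 - 3*x^3
which factors as x^3*(x - 3). The eigenvalues (with algebraic multiplicities) are λ = 0 with multiplicity 3, λ = 3 with multiplicity 1.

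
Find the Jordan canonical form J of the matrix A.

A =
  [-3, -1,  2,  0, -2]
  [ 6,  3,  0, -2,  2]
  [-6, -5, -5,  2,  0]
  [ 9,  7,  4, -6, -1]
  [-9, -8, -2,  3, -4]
J_2(-3) ⊕ J_2(-3) ⊕ J_1(-3)

The characteristic polynomial is
  det(x·I − A) = x^5 + 15*x^4 + 90*x^3 + 270*x^2 + 405*x + 243 = (x + 3)^5

Eigenvalues and multiplicities (the geometric multiplicity of λ is n − rank(A − λI), which equals the number of Jordan blocks for λ):
  λ = -3: algebraic multiplicity = 5, geometric multiplicity = 3

Determining the block sizes for each eigenvalue:
  λ = -3: with am = 5 and gm = 3, the partition is not yet determined (e.g. several partitions of 5 into 3 parts exist). Let N = A − (-3)·I. Computing rank(N^1) = 2, rank(N^2) = 0; the number of blocks of size ≥ j is rank(N^{j−1}) − rank(N^j), giving [3, 2]. So we have 2 block(s) of size 2, 1 block(s) of size 1 → block sizes [2, 2, 1]

Assembling the blocks gives a Jordan form
J =
  [-3,  1,  0,  0,  0]
  [ 0, -3,  0,  0,  0]
  [ 0,  0, -3,  1,  0]
  [ 0,  0,  0, -3,  0]
  [ 0,  0,  0,  0, -3]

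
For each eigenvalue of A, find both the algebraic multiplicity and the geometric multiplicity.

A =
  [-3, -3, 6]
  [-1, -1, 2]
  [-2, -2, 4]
λ = 0: alg = 3, geom = 2

Step 1 — factor the characteristic polynomial to read off the algebraic multiplicities:
  χ_A(x) = x^3

Step 2 — compute geometric multiplicities via the rank-nullity identity g(λ) = n − rank(A − λI):
  rank(A − (0)·I) = 1, so dim ker(A − (0)·I) = n − 1 = 2

Summary:
  λ = 0: algebraic multiplicity = 3, geometric multiplicity = 2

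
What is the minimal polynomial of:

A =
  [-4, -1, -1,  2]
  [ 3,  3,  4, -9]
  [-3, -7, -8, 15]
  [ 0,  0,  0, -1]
x^4 + 10*x^3 + 33*x^2 + 40*x + 16

The characteristic polynomial is χ_A(x) = (x + 1)^2*(x + 4)^2, so the eigenvalues are known. The minimal polynomial is
  m_A(x) = Π_λ (x − λ)^{k_λ}
where k_λ is the size of the *largest* Jordan block for λ (equivalently, the smallest k with (A − λI)^k v = 0 for every generalised eigenvector v of λ).

  λ = -4: largest Jordan block has size 2, contributing (x + 4)^2
  λ = -1: largest Jordan block has size 2, contributing (x + 1)^2

So m_A(x) = (x + 1)^2*(x + 4)^2 = x^4 + 10*x^3 + 33*x^2 + 40*x + 16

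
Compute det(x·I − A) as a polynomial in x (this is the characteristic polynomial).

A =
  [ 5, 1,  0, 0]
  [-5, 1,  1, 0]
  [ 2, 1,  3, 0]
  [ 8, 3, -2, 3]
x^4 - 12*x^3 + 54*x^2 - 108*x + 81

Expanding det(x·I − A) (e.g. by cofactor expansion or by noting that A is similar to its Jordan form J, which has the same characteristic polynomial as A) gives
  χ_A(x) = x^4 - 12*x^3 + 54*x^2 - 108*x + 81
which factors as (x - 3)^4. The eigenvalues (with algebraic multiplicities) are λ = 3 with multiplicity 4.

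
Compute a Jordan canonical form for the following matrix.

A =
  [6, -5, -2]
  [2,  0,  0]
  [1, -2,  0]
J_3(2)

The characteristic polynomial is
  det(x·I − A) = x^3 - 6*x^2 + 12*x - 8 = (x - 2)^3

Eigenvalues and multiplicities (the geometric multiplicity of λ is n − rank(A − λI), which equals the number of Jordan blocks for λ):
  λ = 2: algebraic multiplicity = 3, geometric multiplicity = 1

Determining the block sizes for each eigenvalue:
  λ = 2: one block (gm = 1), so the single block has size am = 3 → block sizes [3]

Assembling the blocks gives a Jordan form
J =
  [2, 1, 0]
  [0, 2, 1]
  [0, 0, 2]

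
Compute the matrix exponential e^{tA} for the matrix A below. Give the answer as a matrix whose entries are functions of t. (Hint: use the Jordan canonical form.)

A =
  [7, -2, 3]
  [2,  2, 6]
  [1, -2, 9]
e^{tA} =
  [t*exp(6*t) + exp(6*t), -2*t*exp(6*t), 3*t*exp(6*t)]
  [2*t*exp(6*t), -4*t*exp(6*t) + exp(6*t), 6*t*exp(6*t)]
  [t*exp(6*t), -2*t*exp(6*t), 3*t*exp(6*t) + exp(6*t)]

Strategy: write A = P · J · P⁻¹ where J is a Jordan canonical form, so e^{tA} = P · e^{tJ} · P⁻¹, and e^{tJ} can be computed block-by-block.

A has Jordan form
J =
  [6, 1, 0]
  [0, 6, 0]
  [0, 0, 6]
(up to reordering of blocks).

Per-block formulas:
  For a 1×1 block at λ = 6: exp(t · [6]) = [e^(6t)].
  For a 2×2 Jordan block J_2(6): exp(t · J_2(6)) = e^(6t)·(I + t·N), where N is the 2×2 nilpotent shift.

After assembling e^{tJ} and conjugating by P, we get:

e^{tA} =
  [t*exp(6*t) + exp(6*t), -2*t*exp(6*t), 3*t*exp(6*t)]
  [2*t*exp(6*t), -4*t*exp(6*t) + exp(6*t), 6*t*exp(6*t)]
  [t*exp(6*t), -2*t*exp(6*t), 3*t*exp(6*t) + exp(6*t)]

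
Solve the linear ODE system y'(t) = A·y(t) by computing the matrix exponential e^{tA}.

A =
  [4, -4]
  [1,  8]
e^{tA} =
  [-2*t*exp(6*t) + exp(6*t), -4*t*exp(6*t)]
  [t*exp(6*t), 2*t*exp(6*t) + exp(6*t)]

Strategy: write A = P · J · P⁻¹ where J is a Jordan canonical form, so e^{tA} = P · e^{tJ} · P⁻¹, and e^{tJ} can be computed block-by-block.

A has Jordan form
J =
  [6, 1]
  [0, 6]
(up to reordering of blocks).

Per-block formulas:
  For a 2×2 Jordan block J_2(6): exp(t · J_2(6)) = e^(6t)·(I + t·N), where N is the 2×2 nilpotent shift.

After assembling e^{tJ} and conjugating by P, we get:

e^{tA} =
  [-2*t*exp(6*t) + exp(6*t), -4*t*exp(6*t)]
  [t*exp(6*t), 2*t*exp(6*t) + exp(6*t)]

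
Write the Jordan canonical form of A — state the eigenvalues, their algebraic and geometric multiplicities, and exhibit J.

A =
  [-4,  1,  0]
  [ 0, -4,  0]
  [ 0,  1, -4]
J_2(-4) ⊕ J_1(-4)

The characteristic polynomial is
  det(x·I − A) = x^3 + 12*x^2 + 48*x + 64 = (x + 4)^3

Eigenvalues and multiplicities (the geometric multiplicity of λ is n − rank(A − λI), which equals the number of Jordan blocks for λ):
  λ = -4: algebraic multiplicity = 3, geometric multiplicity = 2

Determining the block sizes for each eigenvalue:
  λ = -4: 2 blocks summing to 3 forces exactly one block of size 2 and the rest size 1 → block sizes [2, 1]

Assembling the blocks gives a Jordan form
J =
  [-4,  1,  0]
  [ 0, -4,  0]
  [ 0,  0, -4]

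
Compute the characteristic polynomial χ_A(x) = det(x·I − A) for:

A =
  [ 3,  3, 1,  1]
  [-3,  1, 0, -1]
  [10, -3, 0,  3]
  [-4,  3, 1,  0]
x^4 - 4*x^3 + 6*x^2 - 4*x + 1

Expanding det(x·I − A) (e.g. by cofactor expansion or by noting that A is similar to its Jordan form J, which has the same characteristic polynomial as A) gives
  χ_A(x) = x^4 - 4*x^3 + 6*x^2 - 4*x + 1
which factors as (x - 1)^4. The eigenvalues (with algebraic multiplicities) are λ = 1 with multiplicity 4.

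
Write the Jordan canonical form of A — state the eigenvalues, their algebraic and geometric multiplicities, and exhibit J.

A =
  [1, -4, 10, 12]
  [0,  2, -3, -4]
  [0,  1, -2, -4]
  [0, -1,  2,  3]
J_3(1) ⊕ J_1(1)

The characteristic polynomial is
  det(x·I − A) = x^4 - 4*x^3 + 6*x^2 - 4*x + 1 = (x - 1)^4

Eigenvalues and multiplicities (the geometric multiplicity of λ is n − rank(A − λI), which equals the number of Jordan blocks for λ):
  λ = 1: algebraic multiplicity = 4, geometric multiplicity = 2

Determining the block sizes for each eigenvalue:
  λ = 1: with am = 4 and gm = 2, the partition is not yet determined (e.g. several partitions of 4 into 2 parts exist). Let N = A − (1)·I. Computing rank(N^1) = 2, rank(N^2) = 1, rank(N^3) = 0; the number of blocks of size ≥ j is rank(N^{j−1}) − rank(N^j), giving [2, 1, 1]. So we have 1 block(s) of size 3, 1 block(s) of size 1 → block sizes [3, 1]

Assembling the blocks gives a Jordan form
J =
  [1, 1, 0, 0]
  [0, 1, 1, 0]
  [0, 0, 1, 0]
  [0, 0, 0, 1]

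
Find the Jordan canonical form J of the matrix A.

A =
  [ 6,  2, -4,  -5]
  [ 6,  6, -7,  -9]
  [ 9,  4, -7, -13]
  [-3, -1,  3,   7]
J_3(3) ⊕ J_1(3)

The characteristic polynomial is
  det(x·I − A) = x^4 - 12*x^3 + 54*x^2 - 108*x + 81 = (x - 3)^4

Eigenvalues and multiplicities (the geometric multiplicity of λ is n − rank(A − λI), which equals the number of Jordan blocks for λ):
  λ = 3: algebraic multiplicity = 4, geometric multiplicity = 2

Determining the block sizes for each eigenvalue:
  λ = 3: with am = 4 and gm = 2, the partition is not yet determined (e.g. several partitions of 4 into 2 parts exist). Let N = A − (3)·I. Computing rank(N^1) = 2, rank(N^2) = 1, rank(N^3) = 0; the number of blocks of size ≥ j is rank(N^{j−1}) − rank(N^j), giving [2, 1, 1]. So we have 1 block(s) of size 3, 1 block(s) of size 1 → block sizes [3, 1]

Assembling the blocks gives a Jordan form
J =
  [3, 1, 0, 0]
  [0, 3, 1, 0]
  [0, 0, 3, 0]
  [0, 0, 0, 3]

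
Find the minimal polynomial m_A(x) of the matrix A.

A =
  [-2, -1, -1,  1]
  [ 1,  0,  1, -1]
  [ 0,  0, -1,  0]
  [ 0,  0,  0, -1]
x^2 + 2*x + 1

The characteristic polynomial is χ_A(x) = (x + 1)^4, so the eigenvalues are known. The minimal polynomial is
  m_A(x) = Π_λ (x − λ)^{k_λ}
where k_λ is the size of the *largest* Jordan block for λ (equivalently, the smallest k with (A − λI)^k v = 0 for every generalised eigenvector v of λ).

  λ = -1: largest Jordan block has size 2, contributing (x + 1)^2

So m_A(x) = (x + 1)^2 = x^2 + 2*x + 1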